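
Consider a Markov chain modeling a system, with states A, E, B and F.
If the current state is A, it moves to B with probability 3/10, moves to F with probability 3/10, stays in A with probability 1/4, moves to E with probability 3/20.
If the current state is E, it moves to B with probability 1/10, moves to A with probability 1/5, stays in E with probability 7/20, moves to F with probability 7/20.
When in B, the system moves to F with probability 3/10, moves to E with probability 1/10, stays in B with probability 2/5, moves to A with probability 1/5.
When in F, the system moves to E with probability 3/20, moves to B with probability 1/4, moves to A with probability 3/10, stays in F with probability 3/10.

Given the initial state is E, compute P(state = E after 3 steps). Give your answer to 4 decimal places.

Propagate the distribution vector 3 steps from E.
After 0 steps: (0.0000, 1.0000, 0.0000, 0.0000)
After 1 step: (0.2000, 0.3500, 0.1000, 0.3500)
After 2 steps: (0.2450, 0.2150, 0.2225, 0.3175)
After 3 steps: (0.2440, 0.1819, 0.2634, 0.3108)
P(in E after 3 steps) = 0.1819

0.1819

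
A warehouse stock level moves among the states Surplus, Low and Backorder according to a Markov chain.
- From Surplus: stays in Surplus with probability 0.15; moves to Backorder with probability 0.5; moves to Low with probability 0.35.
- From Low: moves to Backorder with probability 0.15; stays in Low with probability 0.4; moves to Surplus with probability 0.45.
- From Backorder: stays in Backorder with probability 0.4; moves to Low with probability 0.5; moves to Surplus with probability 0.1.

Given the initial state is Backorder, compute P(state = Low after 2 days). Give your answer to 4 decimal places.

0.4350

Sum over the intermediate state after 1 day:
P = P(Backorder→Surplus)·P(Surplus→Low) + P(Backorder→Low)·P(Low→Low) + P(Backorder→Backorder)·P(Backorder→Low)
  = 0.1×0.35 + 0.5×0.4 + 0.4×0.5
  = 0.0350 + 0.2000 + 0.2000 = 0.4350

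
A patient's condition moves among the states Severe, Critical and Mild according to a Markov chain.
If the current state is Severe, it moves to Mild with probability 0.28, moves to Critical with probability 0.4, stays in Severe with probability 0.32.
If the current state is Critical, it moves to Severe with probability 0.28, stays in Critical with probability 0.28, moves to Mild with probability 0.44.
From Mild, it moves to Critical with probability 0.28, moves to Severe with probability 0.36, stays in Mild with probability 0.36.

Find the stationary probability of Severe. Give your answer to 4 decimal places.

Let the stationary distribution be π with π = πP and π_1 + π_2 + π_3 = 1.
π_1 = 0.32·π_1 + 0.28·π_2 + 0.36·π_3
π_2 = 0.4·π_1 + 0.28·π_2 + 0.28·π_3
Solving with the normalization constraint gives π = (0.3216, 0.3186, 0.3598).
So the stationary probability of Severe is 0.3216.

0.3216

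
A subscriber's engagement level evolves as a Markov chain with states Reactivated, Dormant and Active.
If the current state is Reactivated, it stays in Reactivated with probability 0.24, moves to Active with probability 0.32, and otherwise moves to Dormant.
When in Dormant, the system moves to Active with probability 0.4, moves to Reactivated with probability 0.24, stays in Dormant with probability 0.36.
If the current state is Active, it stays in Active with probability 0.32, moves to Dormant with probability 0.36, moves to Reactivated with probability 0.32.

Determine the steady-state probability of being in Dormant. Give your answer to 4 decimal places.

Let the stationary distribution be π with π = πP and π_1 + π_2 + π_3 = 1.
π_1 = 0.24·π_1 + 0.24·π_2 + 0.32·π_3
π_2 = 0.44·π_1 + 0.36·π_2 + 0.36·π_3
Solving with the normalization constraint gives π = (0.2680, 0.3814, 0.3505).
So the stationary probability of Dormant is 0.3814.

0.3814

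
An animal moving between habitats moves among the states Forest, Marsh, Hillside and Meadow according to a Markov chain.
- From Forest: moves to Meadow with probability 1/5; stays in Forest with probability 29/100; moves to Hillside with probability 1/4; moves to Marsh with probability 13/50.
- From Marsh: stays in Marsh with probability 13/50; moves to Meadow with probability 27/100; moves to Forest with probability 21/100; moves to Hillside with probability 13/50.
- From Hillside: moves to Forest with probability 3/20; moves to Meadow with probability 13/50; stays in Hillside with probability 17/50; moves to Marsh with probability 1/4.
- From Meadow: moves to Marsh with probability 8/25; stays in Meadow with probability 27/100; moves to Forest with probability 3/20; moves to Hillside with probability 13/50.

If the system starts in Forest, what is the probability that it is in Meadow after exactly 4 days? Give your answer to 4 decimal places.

Propagate the distribution vector 4 days from Forest.
After 0 days: (1.0000, 0.0000, 0.0000, 0.0000)
After 1 day: (0.2900, 0.2600, 0.2500, 0.2000)
After 2 days: (0.2062, 0.2695, 0.2771, 0.2472)
After 3 days: (0.1950, 0.2721, 0.2801, 0.2528)
After 4 days: (0.1936, 0.2724, 0.2805, 0.2535)
P(in Meadow after 4 days) = 0.2535

0.2535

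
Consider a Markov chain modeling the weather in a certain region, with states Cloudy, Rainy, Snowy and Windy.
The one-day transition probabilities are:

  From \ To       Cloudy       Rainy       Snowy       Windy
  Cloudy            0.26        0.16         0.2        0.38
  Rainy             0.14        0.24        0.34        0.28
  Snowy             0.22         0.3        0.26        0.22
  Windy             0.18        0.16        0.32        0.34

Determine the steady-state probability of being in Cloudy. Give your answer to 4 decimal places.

Let the stationary distribution be π with π = πP and π_1 + π_2 + π_3 + π_4 = 1.
π_1 = 0.26·π_1 + 0.14·π_2 + 0.22·π_3 + 0.18·π_4
π_2 = 0.16·π_1 + 0.24·π_2 + 0.3·π_3 + 0.16·π_4
π_3 = 0.2·π_1 + 0.34·π_2 + 0.26·π_3 + 0.32·π_4
Solving with the normalization constraint gives π = (0.1985, 0.2171, 0.2835, 0.3009).
So the stationary probability of Cloudy is 0.1985.

0.1985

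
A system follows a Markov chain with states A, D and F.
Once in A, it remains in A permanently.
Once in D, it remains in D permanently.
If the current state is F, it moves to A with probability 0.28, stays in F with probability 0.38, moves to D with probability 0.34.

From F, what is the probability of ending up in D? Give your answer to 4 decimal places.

Let h(s) be the probability of absorption at D starting from transient state s. Then h(D) = 1 and h(A) = 0. By first-step analysis:
h(F) = 0.28·0 + 0.34·1 + 0.38·h(F)
Solving: h(F) = 0.5484.
Starting from F, the probability is 0.5484.

0.5484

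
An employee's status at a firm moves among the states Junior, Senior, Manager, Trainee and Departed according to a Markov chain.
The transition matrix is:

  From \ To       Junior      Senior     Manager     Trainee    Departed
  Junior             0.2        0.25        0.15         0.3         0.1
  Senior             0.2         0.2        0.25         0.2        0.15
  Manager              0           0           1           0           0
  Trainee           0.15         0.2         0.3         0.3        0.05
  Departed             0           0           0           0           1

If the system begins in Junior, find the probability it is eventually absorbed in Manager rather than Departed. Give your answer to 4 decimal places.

0.6874

Let h(s) be the probability of absorption at Manager starting from transient state s. Then h(Manager) = 1 and h(Departed) = 0. By first-step analysis:
h(Junior) = 0.2·h(Junior) + 0.25·h(Senior) + 0.15·1 + 0.3·h(Trainee) + 0.1·0
h(Senior) = 0.2·h(Junior) + 0.2·h(Senior) + 0.25·1 + 0.2·h(Trainee) + 0.15·0
h(Trainee) = 0.15·h(Junior) + 0.2·h(Senior) + 0.3·1 + 0.3·h(Trainee) + 0.05·0
Solving: h(Junior) = 0.6874, h(Senior) = 0.6767, h(Trainee) = 0.7692.
Starting from Junior, the probability is 0.6874.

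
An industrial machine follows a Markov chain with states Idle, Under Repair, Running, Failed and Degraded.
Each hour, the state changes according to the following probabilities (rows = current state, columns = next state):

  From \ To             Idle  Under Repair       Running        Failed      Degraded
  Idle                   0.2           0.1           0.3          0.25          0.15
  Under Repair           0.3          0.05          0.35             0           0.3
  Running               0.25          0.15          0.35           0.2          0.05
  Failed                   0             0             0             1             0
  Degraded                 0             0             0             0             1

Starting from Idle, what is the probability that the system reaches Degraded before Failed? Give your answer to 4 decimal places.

Let h(s) be the probability of absorption at Degraded starting from transient state s. Then h(Degraded) = 1 and h(Failed) = 0. By first-step analysis:
h(Idle) = 0.2·h(Idle) + 0.1·h(Under Repair) + 0.3·h(Running) + 0.25·0 + 0.15·1
h(Under Repair) = 0.3·h(Idle) + 0.05·h(Under Repair) + 0.35·h(Running) + 0.3·1
h(Running) = 0.25·h(Idle) + 0.15·h(Under Repair) + 0.35·h(Running) + 0.2·0 + 0.05·1
Solving: h(Idle) = 0.3945, h(Under Repair) = 0.5734, h(Running) = 0.3610.
Starting from Idle, the probability is 0.3945.

0.3945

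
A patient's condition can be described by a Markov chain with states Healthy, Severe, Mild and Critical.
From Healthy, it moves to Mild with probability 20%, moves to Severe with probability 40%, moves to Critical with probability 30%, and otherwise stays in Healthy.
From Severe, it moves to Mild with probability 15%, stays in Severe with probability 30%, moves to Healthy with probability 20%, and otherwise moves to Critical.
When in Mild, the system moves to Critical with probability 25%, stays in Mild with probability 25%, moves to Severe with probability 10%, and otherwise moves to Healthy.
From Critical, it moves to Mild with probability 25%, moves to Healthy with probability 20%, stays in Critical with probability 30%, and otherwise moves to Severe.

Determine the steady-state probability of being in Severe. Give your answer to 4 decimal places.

0.2644

Let the stationary distribution be π with π = πP and π_1 + π_2 + π_3 + π_4 = 1.
π_1 = 0.1·π_1 + 0.2·π_2 + 0.4·π_3 + 0.2·π_4
π_2 = 0.4·π_1 + 0.3·π_2 + 0.1·π_3 + 0.25·π_4
π_3 = 0.2·π_1 + 0.15·π_2 + 0.25·π_3 + 0.25·π_4
Solving with the normalization constraint gives π = (0.2205, 0.2644, 0.2125, 0.3026).
So the stationary probability of Severe is 0.2644.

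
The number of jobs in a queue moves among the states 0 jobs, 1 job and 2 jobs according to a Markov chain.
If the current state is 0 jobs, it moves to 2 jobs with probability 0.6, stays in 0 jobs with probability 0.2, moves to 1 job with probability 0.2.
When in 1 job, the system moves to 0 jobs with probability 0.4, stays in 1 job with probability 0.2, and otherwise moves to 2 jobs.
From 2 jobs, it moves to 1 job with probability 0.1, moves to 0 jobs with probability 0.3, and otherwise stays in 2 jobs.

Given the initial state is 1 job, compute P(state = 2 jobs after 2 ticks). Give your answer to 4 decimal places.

Sum over the intermediate state after 1 tick:
P = P(1 job→0 jobs)·P(0 jobs→2 jobs) + P(1 job→1 job)·P(1 job→2 jobs) + P(1 job→2 jobs)·P(2 jobs→2 jobs)
  = 0.4×0.6 + 0.2×0.4 + 0.4×0.6
  = 0.2400 + 0.0800 + 0.2400 = 0.5600

0.5600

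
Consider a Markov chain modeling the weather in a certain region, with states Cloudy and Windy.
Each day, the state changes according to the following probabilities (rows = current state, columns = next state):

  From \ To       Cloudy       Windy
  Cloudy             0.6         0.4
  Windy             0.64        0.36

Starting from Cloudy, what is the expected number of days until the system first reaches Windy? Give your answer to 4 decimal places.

2.5000

Let t(s) be the expected number of days to first reach Windy from state s, with t(Windy) = 0. Conditioning on the first day:
t(Cloudy) = 1 + 0.6·t(Cloudy)
Solving: t(Cloudy) = 2.5000.
Expected days from Cloudy to Windy: 2.5000.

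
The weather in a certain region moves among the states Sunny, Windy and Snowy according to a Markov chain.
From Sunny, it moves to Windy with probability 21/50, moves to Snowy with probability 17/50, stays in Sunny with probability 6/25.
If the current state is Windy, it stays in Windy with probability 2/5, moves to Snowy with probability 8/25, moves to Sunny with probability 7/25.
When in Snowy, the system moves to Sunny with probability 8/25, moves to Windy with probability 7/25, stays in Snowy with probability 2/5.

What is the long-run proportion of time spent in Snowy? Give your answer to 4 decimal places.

Let the stationary distribution be π with π = πP and π_1 + π_2 + π_3 = 1.
π_1 = 0.24·π_1 + 0.28·π_2 + 0.32·π_3
π_2 = 0.42·π_1 + 0.4·π_2 + 0.28·π_3
Solving with the normalization constraint gives π = (0.2828, 0.3632, 0.3540).
So the stationary probability of Snowy is 0.3540.

0.3540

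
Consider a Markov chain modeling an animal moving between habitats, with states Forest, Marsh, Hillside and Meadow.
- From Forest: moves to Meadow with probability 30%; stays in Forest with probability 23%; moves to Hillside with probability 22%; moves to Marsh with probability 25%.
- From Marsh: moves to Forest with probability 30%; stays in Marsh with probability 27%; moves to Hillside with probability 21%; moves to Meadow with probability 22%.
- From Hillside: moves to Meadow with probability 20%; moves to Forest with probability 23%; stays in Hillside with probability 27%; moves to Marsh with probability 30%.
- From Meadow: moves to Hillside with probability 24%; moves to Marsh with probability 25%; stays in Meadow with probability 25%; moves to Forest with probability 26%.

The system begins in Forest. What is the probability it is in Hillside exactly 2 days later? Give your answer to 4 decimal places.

0.2345

Propagate the distribution vector 2 days from Forest.
After 0 days: (1.0000, 0.0000, 0.0000, 0.0000)
After 1 day: (0.2300, 0.2500, 0.2200, 0.3000)
After 2 days: (0.2565, 0.2660, 0.2345, 0.2430)
P(in Hillside after 2 days) = 0.2345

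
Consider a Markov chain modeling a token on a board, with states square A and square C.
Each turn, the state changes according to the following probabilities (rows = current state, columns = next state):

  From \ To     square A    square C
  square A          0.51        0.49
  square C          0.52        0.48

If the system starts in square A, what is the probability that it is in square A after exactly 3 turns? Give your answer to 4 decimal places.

0.5149

Propagate the distribution vector 3 turns from square A.
After 0 turns: (1.0000, 0.0000)
After 1 turn: (0.5100, 0.4900)
After 2 turns: (0.5149, 0.4851)
After 3 turns: (0.5149, 0.4851)
P(in square A after 3 turns) = 0.5149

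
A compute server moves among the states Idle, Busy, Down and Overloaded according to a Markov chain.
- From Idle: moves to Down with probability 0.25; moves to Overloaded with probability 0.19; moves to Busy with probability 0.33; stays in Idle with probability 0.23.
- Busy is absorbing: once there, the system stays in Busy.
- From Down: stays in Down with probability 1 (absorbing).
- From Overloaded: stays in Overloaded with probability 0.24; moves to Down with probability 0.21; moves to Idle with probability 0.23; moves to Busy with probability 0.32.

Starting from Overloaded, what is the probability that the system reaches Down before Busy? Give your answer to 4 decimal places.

Let h(s) be the probability of absorption at Down starting from transient state s. Then h(Down) = 1 and h(Busy) = 0. By first-step analysis:
h(Idle) = 0.23·h(Idle) + 0.33·0 + 0.25·1 + 0.19·h(Overloaded)
h(Overloaded) = 0.23·h(Idle) + 0.32·0 + 0.21·1 + 0.24·h(Overloaded)
Solving: h(Idle) = 0.4246, h(Overloaded) = 0.4048.
Starting from Overloaded, the probability is 0.4048.

0.4048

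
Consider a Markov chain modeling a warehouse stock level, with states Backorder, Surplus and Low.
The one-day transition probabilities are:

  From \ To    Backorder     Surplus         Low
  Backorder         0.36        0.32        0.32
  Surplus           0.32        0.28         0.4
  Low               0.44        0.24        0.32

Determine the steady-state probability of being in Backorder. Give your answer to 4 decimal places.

0.3761

Let the stationary distribution be π with π = πP and π_1 + π_2 + π_3 = 1.
π_1 = 0.36·π_1 + 0.32·π_2 + 0.44·π_3
π_2 = 0.32·π_1 + 0.28·π_2 + 0.24·π_3
Solving with the normalization constraint gives π = (0.3761, 0.2813, 0.3425).
So the stationary probability of Backorder is 0.3761.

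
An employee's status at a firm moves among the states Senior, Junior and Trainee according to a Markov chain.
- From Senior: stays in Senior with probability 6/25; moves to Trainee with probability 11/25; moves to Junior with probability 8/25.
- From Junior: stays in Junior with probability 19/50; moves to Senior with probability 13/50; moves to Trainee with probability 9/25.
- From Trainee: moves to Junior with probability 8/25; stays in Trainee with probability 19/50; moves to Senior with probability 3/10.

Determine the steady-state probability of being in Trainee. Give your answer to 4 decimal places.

Let the stationary distribution be π with π = πP and π_1 + π_2 + π_3 = 1.
π_1 = 0.24·π_1 + 0.26·π_2 + 0.3·π_3
π_2 = 0.32·π_1 + 0.38·π_2 + 0.32·π_3
Solving with the normalization constraint gives π = (0.2702, 0.3404, 0.3894).
So the stationary probability of Trainee is 0.3894.

0.3894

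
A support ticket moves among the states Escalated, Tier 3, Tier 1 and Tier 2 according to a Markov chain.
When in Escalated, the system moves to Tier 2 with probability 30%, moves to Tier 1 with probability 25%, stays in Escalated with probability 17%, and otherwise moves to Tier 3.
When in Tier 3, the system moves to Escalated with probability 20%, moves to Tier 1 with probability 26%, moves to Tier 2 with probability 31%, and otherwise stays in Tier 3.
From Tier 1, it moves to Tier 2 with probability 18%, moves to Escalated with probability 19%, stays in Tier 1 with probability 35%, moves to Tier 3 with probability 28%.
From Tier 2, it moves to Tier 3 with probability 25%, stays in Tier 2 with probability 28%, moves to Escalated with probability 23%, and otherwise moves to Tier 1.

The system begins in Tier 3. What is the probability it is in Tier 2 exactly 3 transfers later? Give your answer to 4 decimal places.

0.2643

Propagate the distribution vector 3 transfers from Tier 3.
After 0 transfers: (0.0000, 1.0000, 0.0000, 0.0000)
After 1 transfer: (0.2000, 0.2300, 0.2600, 0.3100)
After 2 transfers: (0.2007, 0.2592, 0.2752, 0.2649)
After 3 transfers: (0.1992, 0.2591, 0.2775, 0.2643)
P(in Tier 2 after 3 transfers) = 0.2643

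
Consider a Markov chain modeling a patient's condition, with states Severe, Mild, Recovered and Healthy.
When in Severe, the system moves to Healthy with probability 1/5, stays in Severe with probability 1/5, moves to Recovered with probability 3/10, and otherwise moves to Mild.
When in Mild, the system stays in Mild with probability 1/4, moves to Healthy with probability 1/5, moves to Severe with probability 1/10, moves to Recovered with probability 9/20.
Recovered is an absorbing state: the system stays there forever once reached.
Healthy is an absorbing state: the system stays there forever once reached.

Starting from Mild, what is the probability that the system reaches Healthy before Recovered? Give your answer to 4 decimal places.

0.3158

Let h(s) be the probability of absorption at Healthy starting from transient state s. Then h(Healthy) = 1 and h(Recovered) = 0. By first-step analysis:
h(Severe) = 0.2·h(Severe) + 0.3·h(Mild) + 0.3·0 + 0.2·1
h(Mild) = 0.1·h(Severe) + 0.25·h(Mild) + 0.45·0 + 0.2·1
Solving: h(Severe) = 0.3684, h(Mild) = 0.3158.
Starting from Mild, the probability is 0.3158.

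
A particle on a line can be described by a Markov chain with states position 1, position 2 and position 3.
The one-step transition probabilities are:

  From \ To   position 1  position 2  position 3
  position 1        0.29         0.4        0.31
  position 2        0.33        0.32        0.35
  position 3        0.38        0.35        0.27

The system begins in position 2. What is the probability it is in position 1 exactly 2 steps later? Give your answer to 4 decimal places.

Sum over the intermediate state after 1 step:
P = P(position 2→position 1)·P(position 1→position 1) + P(position 2→position 2)·P(position 2→position 1) + P(position 2→position 3)·P(position 3→position 1)
  = 0.33×0.29 + 0.32×0.33 + 0.35×0.38
  = 0.0957 + 0.1056 + 0.1330 = 0.3343

0.3343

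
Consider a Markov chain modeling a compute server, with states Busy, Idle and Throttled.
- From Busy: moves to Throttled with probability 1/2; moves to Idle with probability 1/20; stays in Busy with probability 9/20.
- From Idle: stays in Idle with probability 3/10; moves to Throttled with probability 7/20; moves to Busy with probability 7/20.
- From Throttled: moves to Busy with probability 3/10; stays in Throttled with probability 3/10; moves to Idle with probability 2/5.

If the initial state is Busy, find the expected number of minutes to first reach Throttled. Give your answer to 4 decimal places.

Let t(s) be the expected number of minutes to first reach Throttled from state s, with t(Throttled) = 0. Conditioning on the first minute:
t(Busy) = 1 + 0.45·t(Busy) + 0.05·t(Idle)
t(Idle) = 1 + 0.35·t(Busy) + 0.3·t(Idle)
Solving: t(Busy) = 2.0408, t(Idle) = 2.4490.
Expected minutes from Busy to Throttled: 2.0408.

2.0408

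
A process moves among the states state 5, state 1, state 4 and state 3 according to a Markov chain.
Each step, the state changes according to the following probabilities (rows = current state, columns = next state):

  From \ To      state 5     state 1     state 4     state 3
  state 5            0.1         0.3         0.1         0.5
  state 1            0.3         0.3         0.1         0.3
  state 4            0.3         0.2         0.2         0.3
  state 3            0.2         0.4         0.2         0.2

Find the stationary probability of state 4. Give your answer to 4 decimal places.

Let the stationary distribution be π with π = πP and π_1 + π_2 + π_3 + π_4 = 1.
π_1 = 0.1·π_1 + 0.3·π_2 + 0.3·π_3 + 0.2·π_4
π_2 = 0.3·π_1 + 0.3·π_2 + 0.2·π_3 + 0.4·π_4
π_3 = 0.1·π_1 + 0.1·π_2 + 0.2·π_3 + 0.2·π_4
Solving with the normalization constraint gives π = (0.2239, 0.3167, 0.1459, 0.3134).
So the stationary probability of state 4 is 0.1459.

0.1459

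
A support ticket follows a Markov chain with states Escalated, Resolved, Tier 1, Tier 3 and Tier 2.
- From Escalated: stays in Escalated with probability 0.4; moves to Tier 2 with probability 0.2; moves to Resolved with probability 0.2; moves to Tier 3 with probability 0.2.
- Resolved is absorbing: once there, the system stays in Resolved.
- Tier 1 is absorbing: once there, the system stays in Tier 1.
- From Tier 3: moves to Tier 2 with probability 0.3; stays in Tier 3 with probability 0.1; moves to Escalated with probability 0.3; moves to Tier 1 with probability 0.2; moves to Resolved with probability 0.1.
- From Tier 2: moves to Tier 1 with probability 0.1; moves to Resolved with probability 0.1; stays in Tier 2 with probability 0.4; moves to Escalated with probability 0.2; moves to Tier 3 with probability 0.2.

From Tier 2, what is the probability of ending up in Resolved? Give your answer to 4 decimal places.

0.5833

Let h(s) be the probability of absorption at Resolved starting from transient state s. Then h(Resolved) = 1 and h(Tier 1) = 0. By first-step analysis:
h(Escalated) = 0.4·h(Escalated) + 0.2·1 + 0.2·h(Tier 3) + 0.2·h(Tier 2)
h(Tier 3) = 0.3·h(Escalated) + 0.1·1 + 0.2·0 + 0.1·h(Tier 3) + 0.3·h(Tier 2)
h(Tier 2) = 0.2·h(Escalated) + 0.1·1 + 0.1·0 + 0.2·h(Tier 3) + 0.4·h(Tier 2)
Solving: h(Escalated) = 0.7083, h(Tier 3) = 0.5417, h(Tier 2) = 0.5833.
Starting from Tier 2, the probability is 0.5833.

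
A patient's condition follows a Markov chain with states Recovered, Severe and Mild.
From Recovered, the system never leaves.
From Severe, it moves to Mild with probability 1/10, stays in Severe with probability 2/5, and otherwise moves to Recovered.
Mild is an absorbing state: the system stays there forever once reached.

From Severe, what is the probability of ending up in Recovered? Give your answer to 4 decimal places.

Let h(s) be the probability of absorption at Recovered starting from transient state s. Then h(Recovered) = 1 and h(Mild) = 0. By first-step analysis:
h(Severe) = 0.5·1 + 0.4·h(Severe) + 0.1·0
Solving: h(Severe) = 0.8333.
Starting from Severe, the probability is 0.8333.

0.8333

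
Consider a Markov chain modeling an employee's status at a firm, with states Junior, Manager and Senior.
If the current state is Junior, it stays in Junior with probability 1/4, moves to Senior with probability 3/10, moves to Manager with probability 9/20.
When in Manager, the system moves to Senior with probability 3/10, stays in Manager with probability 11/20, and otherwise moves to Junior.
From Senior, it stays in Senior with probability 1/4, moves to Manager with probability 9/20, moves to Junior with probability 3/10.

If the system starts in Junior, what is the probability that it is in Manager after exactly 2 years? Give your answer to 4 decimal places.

Sum over the intermediate state after 1 year:
P = P(Junior→Junior)·P(Junior→Manager) + P(Junior→Manager)·P(Manager→Manager) + P(Junior→Senior)·P(Senior→Manager)
  = 0.25×0.45 + 0.45×0.55 + 0.3×0.45
  = 0.1125 + 0.2475 + 0.1350 = 0.4950

0.4950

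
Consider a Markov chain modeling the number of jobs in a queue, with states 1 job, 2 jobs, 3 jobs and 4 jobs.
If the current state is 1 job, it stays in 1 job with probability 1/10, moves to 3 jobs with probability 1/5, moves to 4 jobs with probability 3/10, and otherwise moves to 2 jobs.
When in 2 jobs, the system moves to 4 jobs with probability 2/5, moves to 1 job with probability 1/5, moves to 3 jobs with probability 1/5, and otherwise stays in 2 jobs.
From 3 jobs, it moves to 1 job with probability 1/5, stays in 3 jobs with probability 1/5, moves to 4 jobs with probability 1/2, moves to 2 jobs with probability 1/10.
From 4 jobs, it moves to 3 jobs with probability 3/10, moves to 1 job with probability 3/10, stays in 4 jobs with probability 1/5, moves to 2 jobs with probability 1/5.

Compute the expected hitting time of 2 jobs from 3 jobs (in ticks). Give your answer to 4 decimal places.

Let t(s) be the expected number of ticks to first reach 2 jobs from state s, with t(2 jobs) = 0. Conditioning on the first tick:
t(1 job) = 1 + 0.1·t(1 job) + 0.2·t(3 jobs) + 0.3·t(4 jobs)
t(3 jobs) = 1 + 0.2·t(1 job) + 0.2·t(3 jobs) + 0.5·t(4 jobs)
t(4 jobs) = 1 + 0.3·t(1 job) + 0.3·t(3 jobs) + 0.2·t(4 jobs)
Solving: t(1 job) = 3.7370, t(3 jobs) = 5.0173, t(4 jobs) = 4.5329.
Expected ticks from 3 jobs to 2 jobs: 5.0173.

5.0173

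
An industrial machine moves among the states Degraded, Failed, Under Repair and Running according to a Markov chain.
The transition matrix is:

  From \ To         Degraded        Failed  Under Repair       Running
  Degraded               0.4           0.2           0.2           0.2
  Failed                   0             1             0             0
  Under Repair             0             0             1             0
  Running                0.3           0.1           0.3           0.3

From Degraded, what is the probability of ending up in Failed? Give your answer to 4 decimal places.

Let h(s) be the probability of absorption at Failed starting from transient state s. Then h(Failed) = 1 and h(Under Repair) = 0. By first-step analysis:
h(Degraded) = 0.4·h(Degraded) + 0.2·1 + 0.2·0 + 0.2·h(Running)
h(Running) = 0.3·h(Degraded) + 0.1·1 + 0.3·0 + 0.3·h(Running)
Solving: h(Degraded) = 0.4444, h(Running) = 0.3333.
Starting from Degraded, the probability is 0.4444.

0.4444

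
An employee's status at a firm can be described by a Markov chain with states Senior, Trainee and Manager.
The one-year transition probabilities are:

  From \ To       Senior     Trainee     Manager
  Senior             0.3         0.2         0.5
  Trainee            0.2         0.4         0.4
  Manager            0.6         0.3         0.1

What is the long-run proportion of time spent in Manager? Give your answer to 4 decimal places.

0.3363

Let the stationary distribution be π with π = πP and π_1 + π_2 + π_3 = 1.
π_1 = 0.3·π_1 + 0.2·π_2 + 0.6·π_3
π_2 = 0.2·π_1 + 0.4·π_2 + 0.3·π_3
Solving with the normalization constraint gives π = (0.3717, 0.2920, 0.3363).
So the stationary probability of Manager is 0.3363.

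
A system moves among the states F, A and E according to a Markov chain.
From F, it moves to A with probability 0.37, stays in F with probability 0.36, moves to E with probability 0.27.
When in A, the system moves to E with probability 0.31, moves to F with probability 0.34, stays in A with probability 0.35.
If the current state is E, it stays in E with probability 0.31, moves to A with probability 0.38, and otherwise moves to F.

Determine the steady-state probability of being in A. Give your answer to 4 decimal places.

0.3657

Let the stationary distribution be π with π = πP and π_1 + π_2 + π_3 = 1.
π_1 = 0.36·π_1 + 0.34·π_2 + 0.31·π_3
π_2 = 0.37·π_1 + 0.35·π_2 + 0.38·π_3
Solving with the normalization constraint gives π = (0.3379, 0.3657, 0.2965).
So the stationary probability of A is 0.3657.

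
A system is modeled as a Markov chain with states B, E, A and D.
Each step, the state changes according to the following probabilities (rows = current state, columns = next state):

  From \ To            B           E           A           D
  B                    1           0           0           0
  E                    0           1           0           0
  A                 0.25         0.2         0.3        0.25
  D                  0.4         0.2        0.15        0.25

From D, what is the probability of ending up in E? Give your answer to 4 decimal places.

Let h(s) be the probability of absorption at E starting from transient state s. Then h(E) = 1 and h(B) = 0. By first-step analysis:
h(A) = 0.25·0 + 0.2·1 + 0.3·h(A) + 0.25·h(D)
h(D) = 0.4·0 + 0.2·1 + 0.15·h(A) + 0.25·h(D)
Solving: h(A) = 0.4103, h(D) = 0.3487.
Starting from D, the probability is 0.3487.

0.3487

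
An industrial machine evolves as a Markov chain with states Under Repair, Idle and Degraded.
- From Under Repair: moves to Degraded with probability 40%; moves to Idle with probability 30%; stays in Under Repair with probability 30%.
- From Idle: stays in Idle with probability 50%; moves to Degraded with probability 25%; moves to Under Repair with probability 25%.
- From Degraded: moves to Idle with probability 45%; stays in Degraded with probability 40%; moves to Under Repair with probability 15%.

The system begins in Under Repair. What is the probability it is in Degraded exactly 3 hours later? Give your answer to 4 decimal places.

Propagate the distribution vector 3 hours from Under Repair.
After 0 hours: (1.0000, 0.0000, 0.0000)
After 1 hour: (0.3000, 0.3000, 0.4000)
After 2 hours: (0.2250, 0.4200, 0.3550)
After 3 hours: (0.2258, 0.4373, 0.3370)
P(in Degraded after 3 hours) = 0.3370

0.3370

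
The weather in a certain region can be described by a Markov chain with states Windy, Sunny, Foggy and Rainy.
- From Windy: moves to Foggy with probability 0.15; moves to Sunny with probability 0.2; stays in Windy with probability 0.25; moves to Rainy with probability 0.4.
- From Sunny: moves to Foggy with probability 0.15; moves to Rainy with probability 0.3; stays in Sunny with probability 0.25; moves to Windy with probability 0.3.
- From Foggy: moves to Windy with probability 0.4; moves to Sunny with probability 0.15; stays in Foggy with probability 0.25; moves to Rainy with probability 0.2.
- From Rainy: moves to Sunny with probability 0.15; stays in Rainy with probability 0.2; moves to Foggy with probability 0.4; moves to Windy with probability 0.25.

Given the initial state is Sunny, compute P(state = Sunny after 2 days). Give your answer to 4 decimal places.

0.1900

Propagate the distribution vector 2 days from Sunny.
After 0 days: (0.0000, 1.0000, 0.0000, 0.0000)
After 1 day: (0.3000, 0.2500, 0.1500, 0.3000)
After 2 days: (0.2850, 0.1900, 0.2400, 0.2850)
P(in Sunny after 2 days) = 0.1900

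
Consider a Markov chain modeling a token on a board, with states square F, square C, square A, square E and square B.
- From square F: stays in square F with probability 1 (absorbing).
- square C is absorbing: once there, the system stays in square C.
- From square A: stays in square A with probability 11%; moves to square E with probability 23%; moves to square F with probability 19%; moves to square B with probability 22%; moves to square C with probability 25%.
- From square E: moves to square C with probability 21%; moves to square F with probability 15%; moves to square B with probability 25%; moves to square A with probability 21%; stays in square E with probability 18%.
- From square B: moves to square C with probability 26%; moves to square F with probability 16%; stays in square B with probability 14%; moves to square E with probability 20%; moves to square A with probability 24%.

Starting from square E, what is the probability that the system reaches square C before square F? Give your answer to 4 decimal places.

0.5884

Let h(s) be the probability of absorption at square C starting from transient state s. Then h(square C) = 1 and h(square F) = 0. By first-step analysis:
h(square A) = 0.19·0 + 0.25·1 + 0.11·h(square A) + 0.23·h(square E) + 0.22·h(square B)
h(square E) = 0.15·0 + 0.21·1 + 0.21·h(square A) + 0.18·h(square E) + 0.25·h(square B)
h(square B) = 0.16·0 + 0.26·1 + 0.24·h(square A) + 0.2·h(square E) + 0.14·h(square B)
Solving: h(square A) = 0.5817, h(square E) = 0.5884, h(square B) = 0.6015.
Starting from square E, the probability is 0.5884.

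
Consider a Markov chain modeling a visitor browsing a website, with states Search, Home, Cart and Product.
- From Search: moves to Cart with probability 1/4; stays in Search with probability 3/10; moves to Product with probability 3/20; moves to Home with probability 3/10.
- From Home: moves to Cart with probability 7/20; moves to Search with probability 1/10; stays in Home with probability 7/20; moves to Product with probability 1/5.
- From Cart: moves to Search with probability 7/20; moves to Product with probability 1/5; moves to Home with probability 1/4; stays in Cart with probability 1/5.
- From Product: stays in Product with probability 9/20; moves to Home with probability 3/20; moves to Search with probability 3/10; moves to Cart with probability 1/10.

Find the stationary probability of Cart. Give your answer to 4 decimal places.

0.2276

Let the stationary distribution be π with π = πP and π_1 + π_2 + π_3 + π_4 = 1.
π_1 = 0.3·π_1 + 0.1·π_2 + 0.35·π_3 + 0.3·π_4
π_2 = 0.3·π_1 + 0.35·π_2 + 0.25·π_3 + 0.15·π_4
π_3 = 0.25·π_1 + 0.35·π_2 + 0.2·π_3 + 0.1·π_4
Solving with the normalization constraint gives π = (0.2585, 0.2644, 0.2276, 0.2494).
So the stationary probability of Cart is 0.2276.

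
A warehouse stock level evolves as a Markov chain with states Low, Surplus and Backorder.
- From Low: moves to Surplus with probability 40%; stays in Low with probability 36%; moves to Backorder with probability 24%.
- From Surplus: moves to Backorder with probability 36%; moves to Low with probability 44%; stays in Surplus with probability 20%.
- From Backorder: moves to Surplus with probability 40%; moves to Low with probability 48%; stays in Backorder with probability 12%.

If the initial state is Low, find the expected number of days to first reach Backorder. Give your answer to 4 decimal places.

3.5714

Let t(s) be the expected number of days to first reach Backorder from state s, with t(Backorder) = 0. Conditioning on the first day:
t(Low) = 1 + 0.36·t(Low) + 0.4·t(Surplus)
t(Surplus) = 1 + 0.44·t(Low) + 0.2·t(Surplus)
Solving: t(Low) = 3.5714, t(Surplus) = 3.2143.
Expected days from Low to Backorder: 3.5714.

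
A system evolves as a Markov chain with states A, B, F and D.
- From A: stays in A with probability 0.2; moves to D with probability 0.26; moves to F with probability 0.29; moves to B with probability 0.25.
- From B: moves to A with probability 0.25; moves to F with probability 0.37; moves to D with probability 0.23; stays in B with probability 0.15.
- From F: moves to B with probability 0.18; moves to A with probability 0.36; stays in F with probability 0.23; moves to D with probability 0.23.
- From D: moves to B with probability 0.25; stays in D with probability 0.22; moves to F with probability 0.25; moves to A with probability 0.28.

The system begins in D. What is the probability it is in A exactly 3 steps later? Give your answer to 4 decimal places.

0.2751

Propagate the distribution vector 3 steps from D.
After 0 steps: (0.0000, 0.0000, 0.0000, 1.0000)
After 1 step: (0.2800, 0.2500, 0.2500, 0.2200)
After 2 steps: (0.2701, 0.2075, 0.2862, 0.2362)
After 3 steps: (0.2751, 0.2092, 0.2800, 0.2357)
P(in A after 3 steps) = 0.2751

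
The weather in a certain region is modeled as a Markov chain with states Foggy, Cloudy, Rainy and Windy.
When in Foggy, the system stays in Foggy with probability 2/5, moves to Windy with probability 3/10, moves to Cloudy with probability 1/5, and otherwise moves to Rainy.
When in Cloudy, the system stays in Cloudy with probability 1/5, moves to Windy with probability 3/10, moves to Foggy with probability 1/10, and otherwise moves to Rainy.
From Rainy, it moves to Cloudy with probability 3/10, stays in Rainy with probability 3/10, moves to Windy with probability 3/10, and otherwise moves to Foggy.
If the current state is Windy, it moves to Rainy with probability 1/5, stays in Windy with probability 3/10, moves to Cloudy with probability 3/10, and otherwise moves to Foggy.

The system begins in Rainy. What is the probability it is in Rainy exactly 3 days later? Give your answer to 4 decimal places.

0.2640

Propagate the distribution vector 3 days from Rainy.
After 0 days: (0.0000, 0.0000, 1.0000, 0.0000)
After 1 day: (0.1000, 0.3000, 0.3000, 0.3000)
After 2 days: (0.1600, 0.2600, 0.2800, 0.3000)
After 3 days: (0.1780, 0.2580, 0.2640, 0.3000)
P(in Rainy after 3 days) = 0.2640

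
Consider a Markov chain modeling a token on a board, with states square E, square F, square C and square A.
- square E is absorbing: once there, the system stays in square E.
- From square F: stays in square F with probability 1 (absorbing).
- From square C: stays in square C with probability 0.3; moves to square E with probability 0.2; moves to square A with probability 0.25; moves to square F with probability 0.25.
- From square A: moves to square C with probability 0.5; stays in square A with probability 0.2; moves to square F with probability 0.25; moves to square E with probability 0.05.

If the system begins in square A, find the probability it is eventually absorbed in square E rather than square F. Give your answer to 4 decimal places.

Let h(s) be the probability of absorption at square E starting from transient state s. Then h(square E) = 1 and h(square F) = 0. By first-step analysis:
h(square C) = 0.2·1 + 0.25·0 + 0.3·h(square C) + 0.25·h(square A)
h(square A) = 0.05·1 + 0.25·0 + 0.5·h(square C) + 0.2·h(square A)
Solving: h(square C) = 0.3966, h(square A) = 0.3103.
Starting from square A, the probability is 0.3103.

0.3103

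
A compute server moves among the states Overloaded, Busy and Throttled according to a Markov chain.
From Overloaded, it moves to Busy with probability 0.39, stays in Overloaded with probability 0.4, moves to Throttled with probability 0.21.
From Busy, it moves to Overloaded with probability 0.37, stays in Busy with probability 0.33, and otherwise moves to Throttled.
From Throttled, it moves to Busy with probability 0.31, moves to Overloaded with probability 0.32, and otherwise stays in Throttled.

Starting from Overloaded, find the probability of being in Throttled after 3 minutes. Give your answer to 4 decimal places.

0.2861

Propagate the distribution vector 3 minutes from Overloaded.
After 0 minutes: (1.0000, 0.0000, 0.0000)
After 1 minute: (0.4000, 0.3900, 0.2100)
After 2 minutes: (0.3715, 0.3498, 0.2787)
After 3 minutes: (0.3672, 0.3467, 0.2861)
P(in Throttled after 3 minutes) = 0.2861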